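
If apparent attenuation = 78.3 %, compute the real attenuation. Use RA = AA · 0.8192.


RA = 78.3 · 0.8192

64.1434 %


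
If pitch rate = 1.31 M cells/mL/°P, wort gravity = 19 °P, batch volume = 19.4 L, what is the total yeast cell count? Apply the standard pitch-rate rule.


cells (billions) = rate · V_L · °P
cells = 1.31 · 19.4 · 19

482.8660 billion cells


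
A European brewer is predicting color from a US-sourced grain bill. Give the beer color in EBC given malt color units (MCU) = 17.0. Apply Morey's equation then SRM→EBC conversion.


SRM = 1.4922·MCU^0.6859;  EBC = SRM·1.97
SRM = 1.4922·17.0^0.6859 = 10.4182
EBC = 10.4182·1.97

20.5238 EBC


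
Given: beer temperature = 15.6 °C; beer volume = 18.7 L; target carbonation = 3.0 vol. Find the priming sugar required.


residual = 14.695·(0.01821 + 0.09011·e^(−0.04·T));  sugar = (target − residual)·4.0·V
residual = 14.695·(0.01821 + 0.09011·e^(−0.04·15.6)) = 0.9771
sugar = (3.0 − 0.9771)·4.0·18.7

151.3144 g


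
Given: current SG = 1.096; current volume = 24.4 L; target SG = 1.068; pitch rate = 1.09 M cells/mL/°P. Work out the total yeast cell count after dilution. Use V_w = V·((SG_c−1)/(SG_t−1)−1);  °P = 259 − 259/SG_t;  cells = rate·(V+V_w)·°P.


V_w = 24.4·((1.096−1)/(1.068−1)−1) = 10.0471
V_final = 24.4 + 10.0471 = 34.4471
°P = 259 − 259/1.068 = 16.4906
cells = 1.09·34.4471·16.4906

619.1788 billion cells


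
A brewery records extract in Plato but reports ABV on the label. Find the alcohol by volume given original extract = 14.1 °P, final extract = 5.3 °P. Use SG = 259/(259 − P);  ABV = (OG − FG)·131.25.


OG = 259/(259 − 14.1) = 1.0576
FG = 259/(259 − 5.3) = 1.0209
ABV = (1.0576 − 1.0209)·131.25

4.8147 % ABV


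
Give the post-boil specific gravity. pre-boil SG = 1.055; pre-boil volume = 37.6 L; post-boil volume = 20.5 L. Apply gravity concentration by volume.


SG_post = 1 + (SG_pre − 1)·V_pre/V_post
pts_pre = (1.055 − 1)·1000 = 55.0000
pts_post = 55.0000·37.6/20.5 = 100.8780
SG_post = 1 + 100.8780/1000

1.1009


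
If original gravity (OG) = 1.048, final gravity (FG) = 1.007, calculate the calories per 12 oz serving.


ABW = (OG−FG)·131.25·0.79/FG;  °P = 259 − 259/SG (for OG→OE and FG→AE);  RE = 0.1808·OE + 0.8192·AE;  Cal = (6.9·ABW + 4·(RE−0.1))·FG·3.55
ABW = (1.048 − 1.007)·131.25·0.79/1.007 = 4.2216
OE = 259 − 259/1.048 = 11.8626 °P
AE = 259 − 259/1.007 = 1.8004 °P
RE = 0.1808·11.8626 + 0.8192·1.8004 = 3.6196 °P
Cal = (6.9·4.2216 + 4·(3.6196−0.1))·1.007·3.55

154.4616 kcal


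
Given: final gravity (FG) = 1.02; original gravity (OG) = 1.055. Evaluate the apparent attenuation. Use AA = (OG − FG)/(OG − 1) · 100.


AA = (1.055 − 1.02)/(1.055 − 1) · 100

63.6364 %


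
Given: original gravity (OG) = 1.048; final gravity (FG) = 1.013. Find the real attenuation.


AA = (OG−FG)/(OG−1)·100;  RA = AA·0.8192
AA = (1.048 − 1.013)/(1.048 − 1)·100 = 72.9167
RA = 72.9167·0.8192

59.7333 %


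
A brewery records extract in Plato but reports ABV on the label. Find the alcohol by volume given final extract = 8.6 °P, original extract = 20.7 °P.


SG = 259/(259 − P);  ABV = (OG − FG)·131.25
OG = 259/(259 − 20.7) = 1.0869
FG = 259/(259 − 8.6) = 1.0343
ABV = (1.0869 − 1.0343)·131.25

6.8933 % ABV


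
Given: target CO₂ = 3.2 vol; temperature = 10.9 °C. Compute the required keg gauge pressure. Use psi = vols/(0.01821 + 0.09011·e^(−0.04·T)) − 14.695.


psi = 3.2/(0.01821 + 0.09011·e^(−0.04·10.9)) − 14.695

27.1478 psi


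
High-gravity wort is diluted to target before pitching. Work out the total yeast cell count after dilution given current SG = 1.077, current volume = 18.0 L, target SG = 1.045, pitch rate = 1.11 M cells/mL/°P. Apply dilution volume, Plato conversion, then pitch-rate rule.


V_w = V·((SG_c−1)/(SG_t−1)−1);  °P = 259 − 259/SG_t;  cells = rate·(V+V_w)·°P
V_w = 18.0·((1.077−1)/(1.045−1)−1) = 12.8000
V_final = 18.0 + 12.8000 = 30.8000
°P = 259 − 259/1.045 = 11.1531
cells = 1.11·30.8000·11.1531

381.3025 billion cells


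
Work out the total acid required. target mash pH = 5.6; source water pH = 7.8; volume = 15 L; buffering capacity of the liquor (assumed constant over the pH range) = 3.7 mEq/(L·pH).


acid = buffering capacity · (pH_source − pH_target) · V
acid = 3.7 · (7.8 − 5.6) · 15

122.1000 mEq


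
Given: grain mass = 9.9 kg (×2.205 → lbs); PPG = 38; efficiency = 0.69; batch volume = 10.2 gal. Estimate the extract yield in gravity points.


points = lbs × PPG × eff / vol
lbs = 9.9 × 2.205 = 21.8295
points = 21.8295 × 38 × 0.69 / 10.2

56.1147 points


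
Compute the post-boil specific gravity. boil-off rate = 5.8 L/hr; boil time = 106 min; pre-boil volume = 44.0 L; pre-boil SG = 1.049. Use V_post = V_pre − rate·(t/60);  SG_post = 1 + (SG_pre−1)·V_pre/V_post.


V_post = 44.0 − 5.8·(106/60) = 33.7533
SG_post = 1 + (1.049 − 1)·44.0/33.7533

1.0639


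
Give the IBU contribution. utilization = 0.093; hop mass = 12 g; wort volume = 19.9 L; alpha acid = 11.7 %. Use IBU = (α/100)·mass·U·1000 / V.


IBU = (11.7/100)·12·0.093·1000 / 19.9

6.5614 IBU


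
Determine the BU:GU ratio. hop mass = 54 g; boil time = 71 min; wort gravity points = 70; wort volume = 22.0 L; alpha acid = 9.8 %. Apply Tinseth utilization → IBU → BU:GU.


U = 1.65·0.000125^(GP/1000)·(1−e^(−0.04t))/4.15;  IBU = (α/100)·m·U·1000/V;  BU:GU = IBU/GP
U = 1.65·0.000125^(70/1000)·(1−e^(−0.04·71))/4.15 = 0.1996
IBU = (9.8/100)·54·0.1996·1000/22.0 = 48.0033
BU:GU = 48.0033/70

0.6858


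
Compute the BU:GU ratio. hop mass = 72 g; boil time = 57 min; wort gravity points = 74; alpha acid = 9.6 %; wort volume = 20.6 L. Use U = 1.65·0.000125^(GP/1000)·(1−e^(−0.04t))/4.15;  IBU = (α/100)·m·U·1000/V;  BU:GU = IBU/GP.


U = 1.65·0.000125^(74/1000)·(1−e^(−0.04·57))/4.15 = 0.1835
IBU = (9.6/100)·72·0.1835·1000/20.6 = 61.5861
BU:GU = 61.5861/74

0.8322


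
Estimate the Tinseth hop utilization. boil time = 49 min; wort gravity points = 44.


U = 1.65·0.000125^(GP/1000) · (1 − e^(−0.04·t))/4.15
bigness = 1.65·0.000125^(44/1000) = 1.1111
boil_factor = (1 − e^(−0.04·49))/4.15 = 0.2070
U = 1.1111 · 0.2070

0.2300


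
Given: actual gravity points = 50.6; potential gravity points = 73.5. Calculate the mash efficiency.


efficiency = actual / potential × 100
efficiency = 50.6 / 73.5 × 100

68.8435 %


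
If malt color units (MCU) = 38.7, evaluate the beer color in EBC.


SRM = 1.4922·MCU^0.6859;  EBC = SRM·1.97
SRM = 1.4922·38.7^0.6859 = 18.3163
EBC = 18.3163·1.97

36.0831 EBC


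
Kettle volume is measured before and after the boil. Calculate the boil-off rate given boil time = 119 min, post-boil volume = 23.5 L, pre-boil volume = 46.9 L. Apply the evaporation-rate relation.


rate = (V_pre − V_post) / (t_min/60)
rate = (46.9 − 23.5) / (119/60)

11.7983 L/hr


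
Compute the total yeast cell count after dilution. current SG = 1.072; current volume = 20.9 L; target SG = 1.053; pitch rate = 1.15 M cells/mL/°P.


V_w = V·((SG_c−1)/(SG_t−1)−1);  °P = 259 − 259/SG_t;  cells = rate·(V+V_w)·°P
V_w = 20.9·((1.072−1)/(1.053−1)−1) = 7.4925
V_final = 20.9 + 7.4925 = 28.3925
°P = 259 − 259/1.053 = 13.0361
cells = 1.15·28.3925·13.0361

425.6455 billion cells


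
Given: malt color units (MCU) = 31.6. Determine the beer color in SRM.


SRM = 1.4922 · MCU^0.6859
SRM = 1.4922 · 31.6^0.6859

15.9390 SRM


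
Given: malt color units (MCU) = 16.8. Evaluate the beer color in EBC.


SRM = 1.4922·MCU^0.6859;  EBC = SRM·1.97
SRM = 1.4922·16.8^0.6859 = 10.3340
EBC = 10.3340·1.97

20.3579 EBC


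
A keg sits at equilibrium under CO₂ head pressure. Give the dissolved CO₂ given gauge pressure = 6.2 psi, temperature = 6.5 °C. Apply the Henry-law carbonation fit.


vols = (P + 14.695)·(0.01821 + 0.09011·e^(−0.04·T))
vols = (6.2 + 14.695)·(0.01821 + 0.09011·e^(−0.04·6.5))

1.8323 volumes


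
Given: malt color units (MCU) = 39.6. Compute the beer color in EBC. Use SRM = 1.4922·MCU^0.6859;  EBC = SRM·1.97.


SRM = 1.4922·39.6^0.6859 = 18.6074
EBC = 18.6074·1.97

36.6566 EBC


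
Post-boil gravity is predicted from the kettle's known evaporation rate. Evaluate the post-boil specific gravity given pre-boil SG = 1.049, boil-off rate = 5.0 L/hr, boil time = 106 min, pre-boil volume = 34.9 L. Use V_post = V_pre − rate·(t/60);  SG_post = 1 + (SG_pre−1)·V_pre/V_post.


V_post = 34.9 − 5.0·(106/60) = 26.0667
SG_post = 1 + (1.049 − 1)·34.9/26.0667

1.0656


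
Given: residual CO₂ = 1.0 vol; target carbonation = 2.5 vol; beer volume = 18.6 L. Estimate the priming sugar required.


sugar = (target − residual)·4.0·V
sugar = (2.5 − 1.0)·4.0·18.6

111.6000 g


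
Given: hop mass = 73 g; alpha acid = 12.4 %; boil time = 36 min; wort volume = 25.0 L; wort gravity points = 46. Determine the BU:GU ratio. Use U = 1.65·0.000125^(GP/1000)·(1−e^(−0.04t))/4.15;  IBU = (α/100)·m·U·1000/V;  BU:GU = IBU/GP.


U = 1.65·0.000125^(46/1000)·(1−e^(−0.04·36))/4.15 = 0.2007
IBU = (12.4/100)·73·0.2007·1000/25.0 = 72.6547
BU:GU = 72.6547/46

1.5795


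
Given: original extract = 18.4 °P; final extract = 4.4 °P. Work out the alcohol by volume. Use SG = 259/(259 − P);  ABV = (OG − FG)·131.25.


OG = 259/(259 − 18.4) = 1.0765
FG = 259/(259 − 4.4) = 1.0173
ABV = (1.0765 − 1.0173)·131.25

7.7691 % ABV


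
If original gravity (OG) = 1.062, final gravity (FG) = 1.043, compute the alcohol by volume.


ABV = (OG − FG) · 131.25
ABV = (1.062 − 1.043) · 131.25

2.4938 % ABV


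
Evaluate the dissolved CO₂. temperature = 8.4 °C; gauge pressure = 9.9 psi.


vols = (P + 14.695)·(0.01821 + 0.09011·e^(−0.04·T))
vols = (9.9 + 14.695)·(0.01821 + 0.09011·e^(−0.04·8.4))

2.0317 volumes


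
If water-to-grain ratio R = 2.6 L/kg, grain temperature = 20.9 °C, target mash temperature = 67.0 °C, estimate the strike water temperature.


T_strike = (0.41/R)·(T_mash − T_grain) + T_mash
T_strike = (0.41/2.6)·(67.0 − 20.9) + 67.0

74.2696 °C


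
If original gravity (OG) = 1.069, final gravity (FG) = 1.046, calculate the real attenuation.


AA = (OG−FG)/(OG−1)·100;  RA = AA·0.8192
AA = (1.069 − 1.046)/(1.069 − 1)·100 = 33.3333
RA = 33.3333·0.8192

27.3067 %


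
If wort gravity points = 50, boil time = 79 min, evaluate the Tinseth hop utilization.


U = 1.65·0.000125^(GP/1000) · (1 − e^(−0.04·t))/4.15
bigness = 1.65·0.000125^(50/1000) = 1.0528
boil_factor = (1 − e^(−0.04·79))/4.15 = 0.2307
U = 1.0528 · 0.2307

0.2429


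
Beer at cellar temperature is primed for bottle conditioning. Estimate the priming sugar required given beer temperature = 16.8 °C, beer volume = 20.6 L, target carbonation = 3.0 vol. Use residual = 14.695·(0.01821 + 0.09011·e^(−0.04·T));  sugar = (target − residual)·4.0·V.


residual = 14.695·(0.01821 + 0.09011·e^(−0.04·16.8)) = 0.9438
sugar = (3.0 − 0.9438)·4.0·20.6

169.4285 g


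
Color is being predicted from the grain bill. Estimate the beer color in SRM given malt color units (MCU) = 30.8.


SRM = 1.4922 · MCU^0.6859
SRM = 1.4922 · 30.8^0.6859

15.6612 SRM


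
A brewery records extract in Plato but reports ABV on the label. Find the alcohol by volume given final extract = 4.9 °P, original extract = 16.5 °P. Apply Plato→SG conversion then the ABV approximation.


SG = 259/(259 − P);  ABV = (OG − FG)·131.25
OG = 259/(259 − 16.5) = 1.0680
FG = 259/(259 − 4.9) = 1.0193
ABV = (1.0680 − 1.0193)·131.25

6.3994 % ABV


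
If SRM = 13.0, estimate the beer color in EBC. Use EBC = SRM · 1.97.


EBC = 13.0 · 1.97

25.6100 EBC


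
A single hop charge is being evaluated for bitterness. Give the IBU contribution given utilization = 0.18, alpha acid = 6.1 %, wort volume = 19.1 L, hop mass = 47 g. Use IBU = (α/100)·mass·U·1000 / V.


IBU = (6.1/100)·47·0.18·1000 / 19.1

27.0188 IBU


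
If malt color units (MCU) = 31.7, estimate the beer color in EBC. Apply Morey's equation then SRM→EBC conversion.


SRM = 1.4922·MCU^0.6859;  EBC = SRM·1.97
SRM = 1.4922·31.7^0.6859 = 15.9736
EBC = 15.9736·1.97

31.4680 EBC


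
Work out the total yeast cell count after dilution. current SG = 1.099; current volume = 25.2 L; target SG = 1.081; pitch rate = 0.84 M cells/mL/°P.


V_w = V·((SG_c−1)/(SG_t−1)−1);  °P = 259 − 259/SG_t;  cells = rate·(V+V_w)·°P
V_w = 25.2·((1.099−1)/(1.081−1)−1) = 5.6000
V_final = 25.2 + 5.6000 = 30.8000
°P = 259 − 259/1.081 = 19.4070
cells = 0.84·30.8000·19.4070

502.0987 billion cells


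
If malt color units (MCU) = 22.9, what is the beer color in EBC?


SRM = 1.4922·MCU^0.6859;  EBC = SRM·1.97
SRM = 1.4922·22.9^0.6859 = 12.7802
EBC = 12.7802·1.97

25.1770 EBC


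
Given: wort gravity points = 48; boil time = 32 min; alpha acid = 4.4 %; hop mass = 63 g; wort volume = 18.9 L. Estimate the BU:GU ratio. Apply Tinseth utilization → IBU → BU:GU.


U = 1.65·0.000125^(GP/1000)·(1−e^(−0.04t))/4.15;  IBU = (α/100)·m·U·1000/V;  BU:GU = IBU/GP
U = 1.65·0.000125^(48/1000)·(1−e^(−0.04·32))/4.15 = 0.1865
IBU = (4.4/100)·63·0.1865·1000/18.9 = 27.3485
BU:GU = 27.3485/48

0.5698


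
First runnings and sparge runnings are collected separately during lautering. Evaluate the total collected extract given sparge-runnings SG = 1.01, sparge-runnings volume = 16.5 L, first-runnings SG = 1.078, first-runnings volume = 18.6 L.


total = Σ (SG_i − 1)·1000·V_i
first = (1.078 − 1)·1000·18.6 = 1450.8000
sparge = (1.01 − 1)·1000·16.5 = 165.0000
total = 1450.8000 + 165.0000

1615.8000 gravity·L


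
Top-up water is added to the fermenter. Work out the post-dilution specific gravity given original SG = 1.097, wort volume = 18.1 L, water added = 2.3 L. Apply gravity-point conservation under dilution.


SG_new = 1 + (SG_old − 1)·V_old/(V_old + V_water)
pts = (1.097 − 1)·1000·18.1/(18.1 + 2.3) = 86.0637
SG_new = 1 + 86.0637/1000

1.0861


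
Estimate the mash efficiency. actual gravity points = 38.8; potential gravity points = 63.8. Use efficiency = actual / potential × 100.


efficiency = 38.8 / 63.8 × 100

60.8150 %


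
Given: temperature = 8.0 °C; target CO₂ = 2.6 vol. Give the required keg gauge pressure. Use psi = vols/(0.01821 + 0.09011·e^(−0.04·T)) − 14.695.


psi = 2.6/(0.01821 + 0.09011·e^(−0.04·8.0)) − 14.695

16.3894 psi


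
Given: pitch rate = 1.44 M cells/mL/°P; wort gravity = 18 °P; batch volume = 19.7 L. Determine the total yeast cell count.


cells (billions) = rate · V_L · °P
cells = 1.44 · 19.7 · 18

510.6240 billion cells


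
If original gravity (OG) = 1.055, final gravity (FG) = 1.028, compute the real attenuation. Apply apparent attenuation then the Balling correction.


AA = (OG−FG)/(OG−1)·100;  RA = AA·0.8192
AA = (1.055 − 1.028)/(1.055 − 1)·100 = 49.0909
RA = 49.0909·0.8192

40.2153 %


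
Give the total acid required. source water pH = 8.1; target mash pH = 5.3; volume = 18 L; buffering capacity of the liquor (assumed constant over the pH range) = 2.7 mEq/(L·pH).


acid = buffering capacity · (pH_source − pH_target) · V
acid = 2.7 · (8.1 − 5.3) · 18

136.0800 mEq


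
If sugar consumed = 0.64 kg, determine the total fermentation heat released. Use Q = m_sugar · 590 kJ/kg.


Q = 0.64 · 590

377.6000 kJ


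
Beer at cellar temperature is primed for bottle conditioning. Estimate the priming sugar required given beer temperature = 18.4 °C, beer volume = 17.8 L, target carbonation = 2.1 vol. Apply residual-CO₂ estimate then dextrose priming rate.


residual = 14.695·(0.01821 + 0.09011·e^(−0.04·T));  sugar = (target − residual)·4.0·V
residual = 14.695·(0.01821 + 0.09011·e^(−0.04·18.4)) = 0.9019
sugar = (2.1 − 0.9019)·4.0·17.8

85.3043 g


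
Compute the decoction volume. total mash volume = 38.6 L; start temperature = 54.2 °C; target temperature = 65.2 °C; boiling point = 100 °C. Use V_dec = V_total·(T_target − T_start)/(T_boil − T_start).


V_dec = 38.6·(65.2 − 54.2)/(100 − 54.2)

9.2707 L


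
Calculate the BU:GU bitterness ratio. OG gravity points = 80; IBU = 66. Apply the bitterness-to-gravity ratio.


BU:GU = IBU / OG_points
BU:GU = 66 / 80

0.8250


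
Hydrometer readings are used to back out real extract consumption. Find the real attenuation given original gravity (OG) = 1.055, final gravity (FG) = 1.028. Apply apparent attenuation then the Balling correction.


AA = (OG−FG)/(OG−1)·100;  RA = AA·0.8192
AA = (1.055 − 1.028)/(1.055 − 1)·100 = 49.0909
RA = 49.0909·0.8192

40.2153 %


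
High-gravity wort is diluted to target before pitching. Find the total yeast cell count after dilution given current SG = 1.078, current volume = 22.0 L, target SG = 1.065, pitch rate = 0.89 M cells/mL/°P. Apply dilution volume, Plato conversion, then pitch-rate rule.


V_w = V·((SG_c−1)/(SG_t−1)−1);  °P = 259 − 259/SG_t;  cells = rate·(V+V_w)·°P
V_w = 22.0·((1.078−1)/(1.065−1)−1) = 4.4000
V_final = 22.0 + 4.4000 = 26.4000
°P = 259 − 259/1.065 = 15.8075
cells = 0.89·26.4000·15.8075

371.4133 billion cells


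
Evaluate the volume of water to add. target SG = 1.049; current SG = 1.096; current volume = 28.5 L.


V_water = V·((SG_curr − 1)/(SG_target − 1) − 1)
V_water = 28.5·((1.096 − 1)/(1.049 − 1) − 1)

27.3367 L


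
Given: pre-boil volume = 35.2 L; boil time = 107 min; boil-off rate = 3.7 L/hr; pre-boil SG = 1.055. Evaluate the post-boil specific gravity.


V_post = V_pre − rate·(t/60);  SG_post = 1 + (SG_pre−1)·V_pre/V_post
V_post = 35.2 − 3.7·(107/60) = 28.6017
SG_post = 1 + (1.055 − 1)·35.2/28.6017

1.0677


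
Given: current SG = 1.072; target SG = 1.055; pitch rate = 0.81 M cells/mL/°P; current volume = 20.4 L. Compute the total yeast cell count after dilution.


V_w = V·((SG_c−1)/(SG_t−1)−1);  °P = 259 − 259/SG_t;  cells = rate·(V+V_w)·°P
V_w = 20.4·((1.072−1)/(1.055−1)−1) = 6.3055
V_final = 20.4 + 6.3055 = 26.7055
°P = 259 − 259/1.055 = 13.5024
cells = 0.81·26.7055·13.5024

292.0754 billion cells


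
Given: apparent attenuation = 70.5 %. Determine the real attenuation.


RA = AA · 0.8192
RA = 70.5 · 0.8192

57.7536 %


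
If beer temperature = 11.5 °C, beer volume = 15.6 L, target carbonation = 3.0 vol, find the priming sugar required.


residual = 14.695·(0.01821 + 0.09011·e^(−0.04·T));  sugar = (target − residual)·4.0·V
residual = 14.695·(0.01821 + 0.09011·e^(−0.04·11.5)) = 1.1035
sugar = (3.0 − 1.1035)·4.0·15.6

118.3403 g


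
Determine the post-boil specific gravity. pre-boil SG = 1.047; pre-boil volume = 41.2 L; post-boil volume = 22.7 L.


SG_post = 1 + (SG_pre − 1)·V_pre/V_post
pts_pre = (1.047 − 1)·1000 = 47.0000
pts_post = 47.0000·41.2/22.7 = 85.3040
SG_post = 1 + 85.3040/1000

1.0853


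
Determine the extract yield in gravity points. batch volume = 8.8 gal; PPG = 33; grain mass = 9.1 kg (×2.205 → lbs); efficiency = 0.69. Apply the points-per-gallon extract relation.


points = lbs × PPG × eff / vol
lbs = 9.1 × 2.205 = 20.0655
points = 20.0655 × 33 × 0.69 / 8.8

51.9195 points


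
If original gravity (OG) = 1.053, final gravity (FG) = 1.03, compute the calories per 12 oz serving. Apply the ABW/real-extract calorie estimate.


ABW = (OG−FG)·131.25·0.79/FG;  °P = 259 − 259/SG (for OG→OE and FG→AE);  RE = 0.1808·OE + 0.8192·AE;  Cal = (6.9·ABW + 4·(RE−0.1))·FG·3.55
ABW = (1.053 − 1.03)·131.25·0.79/1.03 = 2.3154
OE = 259 − 259/1.053 = 13.0361 °P
AE = 259 − 259/1.03 = 7.5437 °P
RE = 0.1808·13.0361 + 0.8192·7.5437 = 8.5367 °P
Cal = (6.9·2.3154 + 4·(8.5367−0.1))·1.03·3.55

181.8114 kcal


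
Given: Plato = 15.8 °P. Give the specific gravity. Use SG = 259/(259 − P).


SG = 259/(259 − 15.8)

1.0650


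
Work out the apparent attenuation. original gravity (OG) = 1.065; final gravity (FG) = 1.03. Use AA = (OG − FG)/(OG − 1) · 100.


AA = (1.065 − 1.03)/(1.065 − 1) · 100

53.8462 %


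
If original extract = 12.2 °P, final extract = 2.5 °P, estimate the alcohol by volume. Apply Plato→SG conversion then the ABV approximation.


SG = 259/(259 − P);  ABV = (OG − FG)·131.25
OG = 259/(259 − 12.2) = 1.0494
FG = 259/(259 − 2.5) = 1.0097
ABV = (1.0494 − 1.0097)·131.25

5.2088 % ABV


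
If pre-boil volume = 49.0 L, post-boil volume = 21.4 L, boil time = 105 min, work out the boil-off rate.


rate = (V_pre − V_post) / (t_min/60)
rate = (49.0 − 21.4) / (105/60)

15.7714 L/hr


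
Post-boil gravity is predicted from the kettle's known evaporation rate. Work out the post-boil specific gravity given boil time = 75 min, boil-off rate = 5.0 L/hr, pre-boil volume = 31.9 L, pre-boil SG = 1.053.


V_post = V_pre − rate·(t/60);  SG_post = 1 + (SG_pre−1)·V_pre/V_post
V_post = 31.9 − 5.0·(75/60) = 25.6500
SG_post = 1 + (1.053 − 1)·31.9/25.6500

1.0659


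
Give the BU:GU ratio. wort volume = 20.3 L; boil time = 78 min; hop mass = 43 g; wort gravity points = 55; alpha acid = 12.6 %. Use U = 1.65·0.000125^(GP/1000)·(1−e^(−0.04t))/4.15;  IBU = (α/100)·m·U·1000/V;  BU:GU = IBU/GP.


U = 1.65·0.000125^(55/1000)·(1−e^(−0.04·78))/4.15 = 0.2318
IBU = (12.6/100)·43·0.2318·1000/20.3 = 61.8722
BU:GU = 61.8722/55

1.1249


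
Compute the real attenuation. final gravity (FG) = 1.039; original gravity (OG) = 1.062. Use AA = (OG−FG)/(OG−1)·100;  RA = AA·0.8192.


AA = (1.062 − 1.039)/(1.062 − 1)·100 = 37.0968
RA = 37.0968·0.8192

30.3897 %


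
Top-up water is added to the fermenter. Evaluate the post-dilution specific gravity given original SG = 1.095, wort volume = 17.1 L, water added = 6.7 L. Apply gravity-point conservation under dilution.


SG_new = 1 + (SG_old − 1)·V_old/(V_old + V_water)
pts = (1.095 − 1)·1000·17.1/(17.1 + 6.7) = 68.2563
SG_new = 1 + 68.2563/1000

1.0683


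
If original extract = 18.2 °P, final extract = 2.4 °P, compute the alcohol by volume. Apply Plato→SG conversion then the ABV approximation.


SG = 259/(259 − P);  ABV = (OG − FG)·131.25
OG = 259/(259 − 18.2) = 1.0756
FG = 259/(259 − 2.4) = 1.0094
ABV = (1.0756 − 1.0094)·131.25

8.6925 % ABV


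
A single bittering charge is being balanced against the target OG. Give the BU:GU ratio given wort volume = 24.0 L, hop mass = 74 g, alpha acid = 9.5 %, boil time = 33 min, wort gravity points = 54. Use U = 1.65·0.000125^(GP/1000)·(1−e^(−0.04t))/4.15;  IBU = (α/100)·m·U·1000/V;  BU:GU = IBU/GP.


U = 1.65·0.000125^(54/1000)·(1−e^(−0.04·33))/4.15 = 0.1793
IBU = (9.5/100)·74·0.1793·1000/24.0 = 52.5336
BU:GU = 52.5336/54

0.9728


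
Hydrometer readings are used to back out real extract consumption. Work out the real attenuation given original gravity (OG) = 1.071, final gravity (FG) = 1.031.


AA = (OG−FG)/(OG−1)·100;  RA = AA·0.8192
AA = (1.071 − 1.031)/(1.071 − 1)·100 = 56.3380
RA = 56.3380·0.8192

46.1521 %


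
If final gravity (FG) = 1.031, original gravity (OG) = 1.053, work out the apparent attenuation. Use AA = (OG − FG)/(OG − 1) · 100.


AA = (1.053 − 1.031)/(1.053 − 1) · 100

41.5094 %


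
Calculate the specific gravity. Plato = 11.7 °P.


SG = 259/(259 − P)
SG = 259/(259 − 11.7)

1.0473


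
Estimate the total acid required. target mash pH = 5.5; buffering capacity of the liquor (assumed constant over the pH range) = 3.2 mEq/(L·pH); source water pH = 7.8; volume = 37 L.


acid = buffering capacity · (pH_source − pH_target) · V
acid = 3.2 · (7.8 − 5.5) · 37

272.3200 mEq


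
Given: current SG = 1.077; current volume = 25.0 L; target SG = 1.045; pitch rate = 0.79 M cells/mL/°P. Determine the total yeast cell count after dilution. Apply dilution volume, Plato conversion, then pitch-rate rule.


V_w = V·((SG_c−1)/(SG_t−1)−1);  °P = 259 − 259/SG_t;  cells = rate·(V+V_w)·°P
V_w = 25.0·((1.077−1)/(1.045−1)−1) = 17.7778
V_final = 25.0 + 17.7778 = 42.7778
°P = 259 − 259/1.045 = 11.1531
cells = 0.79·42.7778·11.1531

376.9132 billion cells


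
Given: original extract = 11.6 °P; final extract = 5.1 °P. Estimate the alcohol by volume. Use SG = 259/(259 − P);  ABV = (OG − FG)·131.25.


OG = 259/(259 − 11.6) = 1.0469
FG = 259/(259 − 5.1) = 1.0201
ABV = (1.0469 − 1.0201)·131.25

3.5176 % ABV


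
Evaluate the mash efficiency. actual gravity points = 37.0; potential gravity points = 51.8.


efficiency = actual / potential × 100
efficiency = 37.0 / 51.8 × 100

71.4286 %


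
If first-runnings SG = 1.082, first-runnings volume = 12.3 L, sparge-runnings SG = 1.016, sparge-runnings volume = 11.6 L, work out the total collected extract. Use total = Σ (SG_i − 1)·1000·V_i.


first = (1.082 − 1)·1000·12.3 = 1008.6000
sparge = (1.016 − 1)·1000·11.6 = 185.6000
total = 1008.6000 + 185.6000

1194.2000 gravity·L


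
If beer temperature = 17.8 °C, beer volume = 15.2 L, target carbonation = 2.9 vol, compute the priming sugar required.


residual = 14.695·(0.01821 + 0.09011·e^(−0.04·T));  sugar = (target − residual)·4.0·V
residual = 14.695·(0.01821 + 0.09011·e^(−0.04·17.8)) = 0.9173
sugar = (2.9 − 0.9173)·4.0·15.2

120.5473 g


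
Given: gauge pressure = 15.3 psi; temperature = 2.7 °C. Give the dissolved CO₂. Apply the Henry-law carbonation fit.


vols = (P + 14.695)·(0.01821 + 0.09011·e^(−0.04·T))
vols = (15.3 + 14.695)·(0.01821 + 0.09011·e^(−0.04·2.7))

2.9724 volumes


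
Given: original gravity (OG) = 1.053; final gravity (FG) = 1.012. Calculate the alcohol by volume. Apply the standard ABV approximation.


ABV = (OG − FG) · 131.25
ABV = (1.053 − 1.012) · 131.25

5.3812 % ABV


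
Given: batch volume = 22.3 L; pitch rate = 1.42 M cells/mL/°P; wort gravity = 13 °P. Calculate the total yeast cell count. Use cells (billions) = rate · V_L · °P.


cells = 1.42 · 22.3 · 13

411.6580 billion cells


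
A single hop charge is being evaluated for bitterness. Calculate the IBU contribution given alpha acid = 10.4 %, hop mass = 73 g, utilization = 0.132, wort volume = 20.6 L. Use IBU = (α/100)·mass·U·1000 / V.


IBU = (10.4/100)·73·0.132·1000 / 20.6

48.6478 IBU


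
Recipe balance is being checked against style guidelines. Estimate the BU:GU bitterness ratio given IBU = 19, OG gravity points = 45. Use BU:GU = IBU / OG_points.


BU:GU = 19 / 45

0.4222


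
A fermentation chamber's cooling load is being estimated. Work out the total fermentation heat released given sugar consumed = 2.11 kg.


Q = m_sugar · 590 kJ/kg
Q = 2.11 · 590

1244.9000 kJ


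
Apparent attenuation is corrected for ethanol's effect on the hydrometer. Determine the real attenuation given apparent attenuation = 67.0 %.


RA = AA · 0.8192
RA = 67.0 · 0.8192

54.8864 %


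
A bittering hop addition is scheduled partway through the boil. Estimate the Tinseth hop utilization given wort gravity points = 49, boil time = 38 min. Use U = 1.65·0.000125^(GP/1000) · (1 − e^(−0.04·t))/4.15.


bigness = 1.65·0.000125^(49/1000) = 1.0623
boil_factor = (1 − e^(−0.04·38))/4.15 = 0.1883
U = 1.0623 · 0.1883

0.2000


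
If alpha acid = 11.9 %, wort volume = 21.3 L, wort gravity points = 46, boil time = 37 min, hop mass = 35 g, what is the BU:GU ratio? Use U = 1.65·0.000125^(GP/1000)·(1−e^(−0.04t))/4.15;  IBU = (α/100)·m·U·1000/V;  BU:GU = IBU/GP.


U = 1.65·0.000125^(46/1000)·(1−e^(−0.04·37))/4.15 = 0.2031
IBU = (11.9/100)·35·0.2031·1000/21.3 = 39.7146
BU:GU = 39.7146/46

0.8634


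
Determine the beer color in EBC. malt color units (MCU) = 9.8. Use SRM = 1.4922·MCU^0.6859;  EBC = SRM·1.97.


SRM = 1.4922·9.8^0.6859 = 7.1402
EBC = 7.1402·1.97

14.0661 EBC


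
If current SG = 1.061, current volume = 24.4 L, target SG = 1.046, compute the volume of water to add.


V_water = V·((SG_curr − 1)/(SG_target − 1) − 1)
V_water = 24.4·((1.061 − 1)/(1.046 − 1) − 1)

7.9565 L


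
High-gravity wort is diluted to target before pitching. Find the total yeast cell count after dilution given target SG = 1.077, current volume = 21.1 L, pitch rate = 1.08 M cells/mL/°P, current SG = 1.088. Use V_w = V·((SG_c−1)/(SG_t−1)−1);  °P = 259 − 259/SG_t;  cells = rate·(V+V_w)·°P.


V_w = 21.1·((1.088−1)/(1.077−1)−1) = 3.0143
V_final = 21.1 + 3.0143 = 24.1143
°P = 259 − 259/1.077 = 18.5172
cells = 1.08·24.1143·18.5172

482.2508 billion cells


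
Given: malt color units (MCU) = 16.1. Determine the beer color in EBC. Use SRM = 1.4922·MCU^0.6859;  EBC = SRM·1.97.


SRM = 1.4922·16.1^0.6859 = 10.0367
EBC = 10.0367·1.97

19.7722 EBC


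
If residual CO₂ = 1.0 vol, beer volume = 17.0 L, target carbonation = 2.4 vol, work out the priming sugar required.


sugar = (target − residual)·4.0·V
sugar = (2.4 − 1.0)·4.0·17.0

95.2000 g


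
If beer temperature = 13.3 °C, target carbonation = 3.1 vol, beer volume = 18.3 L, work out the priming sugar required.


residual = 14.695·(0.01821 + 0.09011·e^(−0.04·T));  sugar = (target − residual)·4.0·V
residual = 14.695·(0.01821 + 0.09011·e^(−0.04·13.3)) = 1.0454
sugar = (3.1 − 1.0454)·4.0·18.3

150.3931 g


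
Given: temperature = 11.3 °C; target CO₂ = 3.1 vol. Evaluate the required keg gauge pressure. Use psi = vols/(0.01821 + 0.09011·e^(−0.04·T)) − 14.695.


psi = 3.1/(0.01821 + 0.09011·e^(−0.04·11.3)) − 14.695

26.3364 psi


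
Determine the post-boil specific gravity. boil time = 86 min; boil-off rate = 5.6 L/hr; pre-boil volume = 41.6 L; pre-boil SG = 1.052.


V_post = V_pre − rate·(t/60);  SG_post = 1 + (SG_pre−1)·V_pre/V_post
V_post = 41.6 − 5.6·(86/60) = 33.5733
SG_post = 1 + (1.052 − 1)·41.6/33.5733

1.0644


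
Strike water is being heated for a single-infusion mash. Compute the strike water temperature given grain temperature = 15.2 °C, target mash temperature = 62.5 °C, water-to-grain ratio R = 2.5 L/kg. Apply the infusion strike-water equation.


T_strike = (0.41/R)·(T_mash − T_grain) + T_mash
T_strike = (0.41/2.5)·(62.5 − 15.2) + 62.5

70.2572 °C


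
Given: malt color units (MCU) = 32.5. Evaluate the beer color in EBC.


SRM = 1.4922·MCU^0.6859;  EBC = SRM·1.97
SRM = 1.4922·32.5^0.6859 = 16.2490
EBC = 16.2490·1.97

32.0106 EBC


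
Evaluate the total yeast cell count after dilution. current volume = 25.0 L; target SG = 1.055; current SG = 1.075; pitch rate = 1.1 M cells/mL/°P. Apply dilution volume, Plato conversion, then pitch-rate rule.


V_w = V·((SG_c−1)/(SG_t−1)−1);  °P = 259 − 259/SG_t;  cells = rate·(V+V_w)·°P
V_w = 25.0·((1.075−1)/(1.055−1)−1) = 9.0909
V_final = 25.0 + 9.0909 = 34.0909
°P = 259 − 259/1.055 = 13.5024
cells = 1.1·34.0909·13.5024

506.3389 billion cells


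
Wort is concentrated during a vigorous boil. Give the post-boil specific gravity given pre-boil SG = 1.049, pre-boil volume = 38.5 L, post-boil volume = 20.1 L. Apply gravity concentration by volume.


SG_post = 1 + (SG_pre − 1)·V_pre/V_post
pts_pre = (1.049 − 1)·1000 = 49.0000
pts_post = 49.0000·38.5/20.1 = 93.8557
SG_post = 1 + 93.8557/1000

1.0939


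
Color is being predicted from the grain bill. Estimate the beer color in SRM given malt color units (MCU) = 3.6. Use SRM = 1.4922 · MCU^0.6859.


SRM = 1.4922 · 3.6^0.6859

3.5925 SRM


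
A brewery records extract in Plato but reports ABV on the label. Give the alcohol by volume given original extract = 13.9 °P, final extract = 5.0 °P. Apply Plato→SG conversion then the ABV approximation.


SG = 259/(259 − P);  ABV = (OG − FG)·131.25
OG = 259/(259 − 13.9) = 1.0567
FG = 259/(259 − 5.0) = 1.0197
ABV = (1.0567 − 1.0197)·131.25

4.8597 % ABV


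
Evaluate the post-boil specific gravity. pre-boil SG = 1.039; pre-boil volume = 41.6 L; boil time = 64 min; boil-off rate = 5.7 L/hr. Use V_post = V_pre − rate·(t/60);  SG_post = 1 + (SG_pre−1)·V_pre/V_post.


V_post = 41.6 − 5.7·(64/60) = 35.5200
SG_post = 1 + (1.039 − 1)·41.6/35.5200

1.0457


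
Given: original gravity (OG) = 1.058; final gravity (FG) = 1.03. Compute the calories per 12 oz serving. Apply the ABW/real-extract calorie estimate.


ABW = (OG−FG)·131.25·0.79/FG;  °P = 259 − 259/SG (for OG→OE and FG→AE);  RE = 0.1808·OE + 0.8192·AE;  Cal = (6.9·ABW + 4·(RE−0.1))·FG·3.55
ABW = (1.058 − 1.03)·131.25·0.79/1.03 = 2.8187
OE = 259 − 259/1.058 = 14.1985 °P
AE = 259 − 259/1.03 = 7.5437 °P
RE = 0.1808·14.1985 + 0.8192·7.5437 = 8.7469 °P
Cal = (6.9·2.8187 + 4·(8.7469−0.1))·1.03·3.55

197.5843 kcal


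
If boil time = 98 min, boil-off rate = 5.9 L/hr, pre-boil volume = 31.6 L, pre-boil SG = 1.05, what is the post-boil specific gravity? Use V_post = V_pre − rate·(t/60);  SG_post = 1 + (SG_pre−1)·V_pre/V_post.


V_post = 31.6 − 5.9·(98/60) = 21.9633
SG_post = 1 + (1.05 − 1)·31.6/21.9633

1.0719


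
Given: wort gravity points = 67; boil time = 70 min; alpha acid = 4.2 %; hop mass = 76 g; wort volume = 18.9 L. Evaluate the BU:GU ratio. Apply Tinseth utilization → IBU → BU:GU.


U = 1.65·0.000125^(GP/1000)·(1−e^(−0.04t))/4.15;  IBU = (α/100)·m·U·1000/V;  BU:GU = IBU/GP
U = 1.65·0.000125^(67/1000)·(1−e^(−0.04·70))/4.15 = 0.2045
IBU = (4.2/100)·76·0.2045·1000/18.9 = 34.5369
BU:GU = 34.5369/67

0.5155


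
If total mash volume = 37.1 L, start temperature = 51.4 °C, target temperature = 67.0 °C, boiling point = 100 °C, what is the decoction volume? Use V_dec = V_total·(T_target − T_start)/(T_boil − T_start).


V_dec = 37.1·(67.0 − 51.4)/(100 − 51.4)

11.9086 L


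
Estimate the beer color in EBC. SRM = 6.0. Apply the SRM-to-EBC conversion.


EBC = SRM · 1.97
EBC = 6.0 · 1.97

11.8200 EBC


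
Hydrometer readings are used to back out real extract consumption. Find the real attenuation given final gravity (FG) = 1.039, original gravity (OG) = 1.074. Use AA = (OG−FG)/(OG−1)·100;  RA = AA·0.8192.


AA = (1.074 − 1.039)/(1.074 − 1)·100 = 47.2973
RA = 47.2973·0.8192

38.7459 %


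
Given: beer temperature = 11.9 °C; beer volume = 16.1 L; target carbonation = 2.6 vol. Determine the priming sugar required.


residual = 14.695·(0.01821 + 0.09011·e^(−0.04·T));  sugar = (target − residual)·4.0·V
residual = 14.695·(0.01821 + 0.09011·e^(−0.04·11.9)) = 1.0903
sugar = (2.6 − 1.0903)·4.0·16.1

97.2278 g


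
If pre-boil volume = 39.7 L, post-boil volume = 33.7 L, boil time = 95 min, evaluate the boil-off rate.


rate = (V_pre − V_post) / (t_min/60)
rate = (39.7 − 33.7) / (95/60)

3.7895 L/hr


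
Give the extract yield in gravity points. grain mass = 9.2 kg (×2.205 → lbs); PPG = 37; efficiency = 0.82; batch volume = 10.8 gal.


points = lbs × PPG × eff / vol
lbs = 9.2 × 2.205 = 20.2860
points = 20.2860 × 37 × 0.82 / 10.8

56.9886 points


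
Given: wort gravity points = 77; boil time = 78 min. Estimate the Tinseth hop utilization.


U = 1.65·0.000125^(GP/1000) · (1 − e^(−0.04·t))/4.15
bigness = 1.65·0.000125^(77/1000) = 0.8259
boil_factor = (1 − e^(−0.04·78))/4.15 = 0.2303
U = 0.8259 · 0.2303

0.1902


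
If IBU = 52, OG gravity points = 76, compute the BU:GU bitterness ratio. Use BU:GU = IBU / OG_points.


BU:GU = 52 / 76

0.6842


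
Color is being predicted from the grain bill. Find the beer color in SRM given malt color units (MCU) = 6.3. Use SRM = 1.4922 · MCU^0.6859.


SRM = 1.4922 · 6.3^0.6859

5.2734 SRM


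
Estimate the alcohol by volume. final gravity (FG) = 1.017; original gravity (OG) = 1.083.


ABV = (OG − FG) · 131.25
ABV = (1.083 − 1.017) · 131.25

8.6625 % ABV


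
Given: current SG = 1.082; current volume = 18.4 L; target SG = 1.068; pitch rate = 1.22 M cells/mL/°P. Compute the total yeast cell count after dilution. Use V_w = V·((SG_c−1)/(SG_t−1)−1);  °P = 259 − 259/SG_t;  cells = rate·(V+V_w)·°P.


V_w = 18.4·((1.082−1)/(1.068−1)−1) = 3.7882
V_final = 18.4 + 3.7882 = 22.1882
°P = 259 − 259/1.068 = 16.4906
cells = 1.22·22.1882·16.4906

446.3957 billion cells


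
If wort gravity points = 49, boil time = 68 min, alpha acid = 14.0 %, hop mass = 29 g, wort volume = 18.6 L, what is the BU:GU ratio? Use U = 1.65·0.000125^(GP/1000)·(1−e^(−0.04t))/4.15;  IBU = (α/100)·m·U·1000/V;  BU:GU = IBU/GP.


U = 1.65·0.000125^(49/1000)·(1−e^(−0.04·68))/4.15 = 0.2391
IBU = (14.0/100)·29·0.2391·1000/18.6 = 52.1918
BU:GU = 52.1918/49

1.0651


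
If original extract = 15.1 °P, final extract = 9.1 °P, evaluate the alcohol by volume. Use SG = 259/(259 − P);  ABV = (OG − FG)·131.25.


OG = 259/(259 − 15.1) = 1.0619
FG = 259/(259 − 9.1) = 1.0364
ABV = (1.0619 − 1.0364)·131.25

3.3464 % ABV


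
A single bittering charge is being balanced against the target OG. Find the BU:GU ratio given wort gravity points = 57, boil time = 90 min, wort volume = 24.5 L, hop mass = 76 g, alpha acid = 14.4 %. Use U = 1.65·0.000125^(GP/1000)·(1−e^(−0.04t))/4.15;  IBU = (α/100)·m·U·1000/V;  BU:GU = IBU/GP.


U = 1.65·0.000125^(57/1000)·(1−e^(−0.04·90))/4.15 = 0.2317
IBU = (14.4/100)·76·0.2317·1000/24.5 = 103.4995
BU:GU = 103.4995/57

1.8158


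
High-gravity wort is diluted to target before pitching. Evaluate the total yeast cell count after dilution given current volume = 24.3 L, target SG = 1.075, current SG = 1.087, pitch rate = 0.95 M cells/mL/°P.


V_w = V·((SG_c−1)/(SG_t−1)−1);  °P = 259 − 259/SG_t;  cells = rate·(V+V_w)·°P
V_w = 24.3·((1.087−1)/(1.075−1)−1) = 3.8880
V_final = 24.3 + 3.8880 = 28.1880
°P = 259 − 259/1.075 = 18.0698
cells = 0.95·28.1880·18.0698

483.8831 billion cells


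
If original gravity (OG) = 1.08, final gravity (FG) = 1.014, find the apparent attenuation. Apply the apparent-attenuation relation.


AA = (OG − FG)/(OG − 1) · 100
AA = (1.08 − 1.014)/(1.08 − 1) · 100

82.5000 %


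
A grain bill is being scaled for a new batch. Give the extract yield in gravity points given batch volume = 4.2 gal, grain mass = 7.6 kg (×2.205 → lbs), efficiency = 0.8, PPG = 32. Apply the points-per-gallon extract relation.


points = lbs × PPG × eff / vol
lbs = 7.6 × 2.205 = 16.7580
points = 16.7580 × 32 × 0.8 / 4.2

102.1440 points


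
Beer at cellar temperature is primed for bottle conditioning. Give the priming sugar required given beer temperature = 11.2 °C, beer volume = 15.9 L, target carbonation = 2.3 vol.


residual = 14.695·(0.01821 + 0.09011·e^(−0.04·T));  sugar = (target − residual)·4.0·V
residual = 14.695·(0.01821 + 0.09011·e^(−0.04·11.2)) = 1.1136
sugar = (2.3 − 1.1136)·4.0·15.9

75.4543 g


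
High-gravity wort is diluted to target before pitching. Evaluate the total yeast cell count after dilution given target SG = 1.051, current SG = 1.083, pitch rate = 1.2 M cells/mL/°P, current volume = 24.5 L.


V_w = V·((SG_c−1)/(SG_t−1)−1);  °P = 259 − 259/SG_t;  cells = rate·(V+V_w)·°P
V_w = 24.5·((1.083−1)/(1.051−1)−1) = 15.3725
V_final = 24.5 + 15.3725 = 39.8725
°P = 259 − 259/1.051 = 12.5680
cells = 1.2·39.8725·12.5680

601.3433 billion cells


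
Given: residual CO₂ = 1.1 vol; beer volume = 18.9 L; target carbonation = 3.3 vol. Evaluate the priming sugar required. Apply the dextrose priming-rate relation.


sugar = (target − residual)·4.0·V
sugar = (3.3 − 1.1)·4.0·18.9

166.3200 g
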